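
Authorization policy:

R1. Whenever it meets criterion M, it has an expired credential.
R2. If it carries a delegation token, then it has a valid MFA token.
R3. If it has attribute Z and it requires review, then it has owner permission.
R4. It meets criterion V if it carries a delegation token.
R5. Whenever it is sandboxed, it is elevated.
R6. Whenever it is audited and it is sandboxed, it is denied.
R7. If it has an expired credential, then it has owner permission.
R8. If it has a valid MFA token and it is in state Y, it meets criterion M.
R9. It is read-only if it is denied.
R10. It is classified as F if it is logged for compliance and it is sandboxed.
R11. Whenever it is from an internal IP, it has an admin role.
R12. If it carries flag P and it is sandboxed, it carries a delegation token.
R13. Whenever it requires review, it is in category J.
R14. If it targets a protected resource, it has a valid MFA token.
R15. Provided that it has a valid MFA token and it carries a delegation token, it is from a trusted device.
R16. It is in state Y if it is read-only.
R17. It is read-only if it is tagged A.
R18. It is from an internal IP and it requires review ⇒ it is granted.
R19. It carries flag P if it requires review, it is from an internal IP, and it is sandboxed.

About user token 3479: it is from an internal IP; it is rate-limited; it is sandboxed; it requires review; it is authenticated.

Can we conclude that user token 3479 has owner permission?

Forward chaining from the given facts derives: is elevated, has an admin role, is in category J, is granted, carries flag P, carries a delegation token, has a valid MFA token, meets criterion V, is from a trusted device.
Rules concluding "it has owner permission": R3 needs "it has attribute Z"; R7 needs "it has an expired credential" — none of these are established.

No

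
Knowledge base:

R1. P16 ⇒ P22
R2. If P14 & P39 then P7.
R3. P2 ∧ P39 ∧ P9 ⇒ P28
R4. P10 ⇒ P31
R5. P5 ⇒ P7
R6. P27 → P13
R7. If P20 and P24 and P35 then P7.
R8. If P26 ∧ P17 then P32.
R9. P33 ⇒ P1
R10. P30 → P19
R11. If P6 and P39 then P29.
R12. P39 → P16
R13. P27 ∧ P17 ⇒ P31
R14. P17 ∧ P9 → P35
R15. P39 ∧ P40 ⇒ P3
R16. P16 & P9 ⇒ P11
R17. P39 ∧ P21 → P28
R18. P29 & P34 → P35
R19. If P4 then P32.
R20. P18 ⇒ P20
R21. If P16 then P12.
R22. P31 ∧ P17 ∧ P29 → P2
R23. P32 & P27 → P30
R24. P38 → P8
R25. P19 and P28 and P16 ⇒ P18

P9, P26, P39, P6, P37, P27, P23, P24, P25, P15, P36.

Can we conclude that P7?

Forward chaining from the given facts derives: P13, P29, P16, P11, P12, P22.
Rules concluding P7: R2 needs P14; R5 needs P5; R7 needs P20 — none of these are established.

No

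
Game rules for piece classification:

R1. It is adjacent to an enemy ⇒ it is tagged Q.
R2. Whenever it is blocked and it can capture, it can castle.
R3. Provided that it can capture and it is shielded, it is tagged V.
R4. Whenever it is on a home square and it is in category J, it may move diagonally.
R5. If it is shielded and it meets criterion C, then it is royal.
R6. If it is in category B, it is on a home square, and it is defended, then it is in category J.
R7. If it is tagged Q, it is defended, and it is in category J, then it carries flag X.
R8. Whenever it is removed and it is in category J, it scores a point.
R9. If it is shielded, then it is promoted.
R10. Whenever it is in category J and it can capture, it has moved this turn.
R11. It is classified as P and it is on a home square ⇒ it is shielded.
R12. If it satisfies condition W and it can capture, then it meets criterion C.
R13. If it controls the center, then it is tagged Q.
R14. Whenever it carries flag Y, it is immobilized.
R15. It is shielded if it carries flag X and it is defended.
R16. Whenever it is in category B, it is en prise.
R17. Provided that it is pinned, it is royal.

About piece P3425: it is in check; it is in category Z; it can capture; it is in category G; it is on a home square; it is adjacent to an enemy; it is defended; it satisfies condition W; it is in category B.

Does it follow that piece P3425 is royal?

By R1 (it is adjacent to an enemy): it is tagged Q.
By R6 (it is in category B, it is on a home square, it is defended): it is in category J.
By R7 (it is tagged Q, it is defended, it is in category J): it carries flag X.
By R12 (it satisfies condition W, it can capture): it meets criterion C.
By R15 (it carries flag X, it is defended): it is shielded.
By R5 (it is shielded, it meets criterion C): it is royal.

Yes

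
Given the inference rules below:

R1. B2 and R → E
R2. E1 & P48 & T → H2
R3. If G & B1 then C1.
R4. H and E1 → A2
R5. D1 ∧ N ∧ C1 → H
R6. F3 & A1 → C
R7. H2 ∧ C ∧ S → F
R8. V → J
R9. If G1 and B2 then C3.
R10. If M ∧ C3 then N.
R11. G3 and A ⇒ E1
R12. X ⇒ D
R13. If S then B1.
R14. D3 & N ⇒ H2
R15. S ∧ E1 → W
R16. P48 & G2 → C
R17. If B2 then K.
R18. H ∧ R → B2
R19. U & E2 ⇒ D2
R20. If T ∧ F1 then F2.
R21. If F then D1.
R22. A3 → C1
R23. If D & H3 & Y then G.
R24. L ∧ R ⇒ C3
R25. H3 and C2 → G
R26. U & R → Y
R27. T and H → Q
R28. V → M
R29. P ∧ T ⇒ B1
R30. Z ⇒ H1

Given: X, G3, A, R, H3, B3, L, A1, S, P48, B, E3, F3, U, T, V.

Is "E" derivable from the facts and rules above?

C  (by R6: F3, A1)
E1  (by R11: G3, A)
D  (by R12: X)
B1  (by R13: S)
C3  (by R24: L, R)
Y  (by R26: U, R)
M  (by R28: V)
H2  (by R2: E1, P48, T)
F  (by R7: H2, C, S)
N  (by R10: M, C3)
D1  (by R21: F)
G  (by R23: D, H3, Y)
C1  (by R3: G, B1)
H  (by R5: D1, N, C1)
B2  (by R18: H, R)
E  (by R1: B2, R)

Yes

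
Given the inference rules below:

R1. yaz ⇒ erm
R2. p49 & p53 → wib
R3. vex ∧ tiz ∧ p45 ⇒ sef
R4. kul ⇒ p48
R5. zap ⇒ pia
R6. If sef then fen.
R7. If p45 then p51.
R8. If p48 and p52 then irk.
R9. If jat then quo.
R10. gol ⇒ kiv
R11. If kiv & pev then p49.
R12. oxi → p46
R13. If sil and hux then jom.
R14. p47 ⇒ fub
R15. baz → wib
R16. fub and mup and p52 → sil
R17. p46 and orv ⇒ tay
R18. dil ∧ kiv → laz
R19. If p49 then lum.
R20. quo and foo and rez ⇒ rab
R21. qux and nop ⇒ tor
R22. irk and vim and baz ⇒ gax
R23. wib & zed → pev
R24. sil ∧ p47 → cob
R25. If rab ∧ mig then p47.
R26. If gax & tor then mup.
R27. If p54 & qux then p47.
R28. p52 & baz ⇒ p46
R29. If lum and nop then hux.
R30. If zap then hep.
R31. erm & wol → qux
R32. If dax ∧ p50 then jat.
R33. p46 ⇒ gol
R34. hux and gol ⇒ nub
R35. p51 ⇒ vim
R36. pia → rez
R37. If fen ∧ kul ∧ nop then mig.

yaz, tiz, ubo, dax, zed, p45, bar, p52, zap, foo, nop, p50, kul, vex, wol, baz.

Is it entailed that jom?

erm  (by R1: yaz)
sef  (by R3: vex, tiz, p45)
p48  (by R4: kul)
pia  (by R5: zap)
fen  (by R6: sef)
p51  (by R7: p45)
irk  (by R8: p48, p52)
wib  (by R15: baz)
pev  (by R23: wib, zed)
p46  (by R28: p52, baz)
qux  (by R31: erm, wol)
jat  (by R32: dax, p50)
gol  (by R33: p46)
vim  (by R35: p51)
rez  (by R36: pia)
mig  (by R37: fen, kul, nop)
quo  (by R9: jat)
kiv  (by R10: gol)
p49  (by R11: kiv, pev)
lum  (by R19: p49)
rab  (by R20: quo, foo, rez)
tor  (by R21: qux, nop)
gax  (by R22: irk, vim, baz)
p47  (by R25: rab, mig)
mup  (by R26: gax, tor)
hux  (by R29: lum, nop)
fub  (by R14: p47)
sil  (by R16: fub, mup, p52)
jom  (by R13: sil, hux)

Yes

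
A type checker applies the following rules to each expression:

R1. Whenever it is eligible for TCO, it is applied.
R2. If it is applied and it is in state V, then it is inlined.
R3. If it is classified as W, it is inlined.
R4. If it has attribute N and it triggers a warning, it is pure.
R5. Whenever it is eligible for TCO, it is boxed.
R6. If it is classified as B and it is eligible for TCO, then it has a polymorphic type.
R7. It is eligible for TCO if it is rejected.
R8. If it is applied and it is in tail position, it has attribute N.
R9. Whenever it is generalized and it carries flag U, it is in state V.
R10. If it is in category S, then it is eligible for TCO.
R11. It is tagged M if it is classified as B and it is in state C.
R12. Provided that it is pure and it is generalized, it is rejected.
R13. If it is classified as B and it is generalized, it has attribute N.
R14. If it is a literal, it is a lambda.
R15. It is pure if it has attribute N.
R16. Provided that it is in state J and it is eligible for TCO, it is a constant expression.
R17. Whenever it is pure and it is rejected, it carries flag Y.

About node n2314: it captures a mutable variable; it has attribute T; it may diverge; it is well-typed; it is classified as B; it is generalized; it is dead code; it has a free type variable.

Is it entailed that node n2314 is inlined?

Forward chaining from the given facts derives: has attribute N, is pure, is rejected, carries flag Y, is eligible for TCO, is applied, is boxed, has a polymorphic type.
Rules concluding "it is inlined": R2 needs "it is in state V"; R3 needs "it is classified as W" — none of these are established.

No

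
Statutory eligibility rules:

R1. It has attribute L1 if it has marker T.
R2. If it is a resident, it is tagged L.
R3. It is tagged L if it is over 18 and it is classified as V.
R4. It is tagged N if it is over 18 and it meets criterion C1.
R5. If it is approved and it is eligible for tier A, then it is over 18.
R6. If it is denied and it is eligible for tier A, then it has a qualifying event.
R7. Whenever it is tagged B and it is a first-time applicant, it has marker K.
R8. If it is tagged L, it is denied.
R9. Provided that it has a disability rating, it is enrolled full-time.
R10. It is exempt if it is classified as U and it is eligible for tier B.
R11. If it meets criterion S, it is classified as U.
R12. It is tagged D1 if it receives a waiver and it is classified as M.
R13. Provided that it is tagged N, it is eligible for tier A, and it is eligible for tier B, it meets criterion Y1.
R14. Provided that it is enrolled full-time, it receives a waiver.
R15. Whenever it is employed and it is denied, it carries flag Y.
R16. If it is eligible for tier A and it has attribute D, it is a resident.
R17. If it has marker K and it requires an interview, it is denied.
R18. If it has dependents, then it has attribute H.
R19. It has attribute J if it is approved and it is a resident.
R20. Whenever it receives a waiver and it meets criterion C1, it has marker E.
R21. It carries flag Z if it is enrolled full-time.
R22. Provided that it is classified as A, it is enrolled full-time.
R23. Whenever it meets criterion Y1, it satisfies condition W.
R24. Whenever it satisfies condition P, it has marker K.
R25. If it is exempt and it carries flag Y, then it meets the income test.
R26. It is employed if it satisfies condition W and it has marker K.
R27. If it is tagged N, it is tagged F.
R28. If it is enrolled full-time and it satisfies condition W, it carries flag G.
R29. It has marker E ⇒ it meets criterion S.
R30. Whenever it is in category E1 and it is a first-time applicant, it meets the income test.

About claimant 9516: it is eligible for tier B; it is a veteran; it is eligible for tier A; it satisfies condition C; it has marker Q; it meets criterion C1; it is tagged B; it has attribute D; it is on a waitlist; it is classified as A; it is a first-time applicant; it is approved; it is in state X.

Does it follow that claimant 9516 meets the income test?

By R5 (it is approved, it is eligible for tier A): it is over 18.
By R7 (it is tagged B, it is a first-time applicant): it has marker K.
By R16 (it is eligible for tier A, it has attribute D): it is a resident.
By R22 (it is classified as A): it is enrolled full-time.
By R2 (it is a resident): it is tagged L.
By R4 (it is over 18, it meets criterion C1): it is tagged N.
By R8 (it is tagged L): it is denied.
By R13 (it is tagged N, it is eligible for tier A, it is eligible for tier B): it meets criterion Y1.
By R14 (it is enrolled full-time): it receives a waiver.
By R20 (it receives a waiver, it meets criterion C1): it has marker E.
By R23 (it meets criterion Y1): it satisfies condition W.
By R26 (it satisfies condition W, it has marker K): it is employed.
By R29 (it has marker E): it meets criterion S.
By R11 (it meets criterion S): it is classified as U.
By R15 (it is employed, it is denied): it carries flag Y.
By R10 (it is classified as U, it is eligible for tier B): it is exempt.
By R25 (it is exempt, it carries flag Y): it meets the income test.

Yes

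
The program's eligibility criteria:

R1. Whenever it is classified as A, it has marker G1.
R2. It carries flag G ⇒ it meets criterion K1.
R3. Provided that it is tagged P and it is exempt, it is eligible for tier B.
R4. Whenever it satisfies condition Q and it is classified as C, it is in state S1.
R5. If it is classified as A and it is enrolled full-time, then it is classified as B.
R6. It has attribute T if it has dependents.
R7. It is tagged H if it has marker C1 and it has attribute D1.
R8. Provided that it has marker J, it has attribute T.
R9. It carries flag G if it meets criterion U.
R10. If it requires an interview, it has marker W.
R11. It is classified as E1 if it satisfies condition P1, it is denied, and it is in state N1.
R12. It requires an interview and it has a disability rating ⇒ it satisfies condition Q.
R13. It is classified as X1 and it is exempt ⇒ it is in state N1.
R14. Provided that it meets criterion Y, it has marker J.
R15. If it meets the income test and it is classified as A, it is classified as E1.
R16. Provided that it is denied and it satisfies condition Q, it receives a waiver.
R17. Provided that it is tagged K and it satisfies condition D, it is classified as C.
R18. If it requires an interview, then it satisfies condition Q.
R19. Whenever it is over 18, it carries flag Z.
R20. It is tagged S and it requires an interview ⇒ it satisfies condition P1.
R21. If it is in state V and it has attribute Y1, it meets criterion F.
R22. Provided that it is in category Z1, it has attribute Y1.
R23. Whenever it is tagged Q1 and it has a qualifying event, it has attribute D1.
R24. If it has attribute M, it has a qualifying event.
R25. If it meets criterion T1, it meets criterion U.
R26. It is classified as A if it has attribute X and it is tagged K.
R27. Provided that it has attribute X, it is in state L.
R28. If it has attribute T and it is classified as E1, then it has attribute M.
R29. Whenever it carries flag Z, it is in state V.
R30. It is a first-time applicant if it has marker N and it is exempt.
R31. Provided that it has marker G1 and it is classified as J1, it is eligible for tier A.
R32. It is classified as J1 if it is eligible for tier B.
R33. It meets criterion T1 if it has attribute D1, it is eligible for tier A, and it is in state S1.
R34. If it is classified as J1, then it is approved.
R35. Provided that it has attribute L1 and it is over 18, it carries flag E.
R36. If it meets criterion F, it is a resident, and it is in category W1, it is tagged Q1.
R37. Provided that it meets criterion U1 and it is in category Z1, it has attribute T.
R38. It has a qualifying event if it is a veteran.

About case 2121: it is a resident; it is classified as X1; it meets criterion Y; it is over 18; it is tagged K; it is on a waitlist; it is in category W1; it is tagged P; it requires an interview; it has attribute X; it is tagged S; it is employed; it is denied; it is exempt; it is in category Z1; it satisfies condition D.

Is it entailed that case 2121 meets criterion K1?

By R3 (it is tagged P, it is exempt): it is eligible for tier B.
By R13 (it is classified as X1, it is exempt): it is in state N1.
By R14 (it meets criterion Y): it has marker J.
By R17 (it is tagged K, it satisfies condition D): it is classified as C.
By R18 (it requires an interview): it satisfies condition Q.
By R19 (it is over 18): it carries flag Z.
By R20 (it is tagged S, it requires an interview): it satisfies condition P1.
By R22 (it is in category Z1): it has attribute Y1.
By R26 (it has attribute X, it is tagged K): it is classified as A.
By R29 (it carries flag Z): it is in state V.
By R32 (it is eligible for tier B): it is classified as J1.
By R1 (it is classified as A): it has marker G1.
By R4 (it satisfies condition Q, it is classified as C): it is in state S1.
By R8 (it has marker J): it has attribute T.
By R11 (it satisfies condition P1, it is denied, it is in state N1): it is classified as E1.
By R21 (it is in state V, it has attribute Y1): it meets criterion F.
By R28 (it has attribute T, it is classified as E1): it has attribute M.
By R31 (it has marker G1, it is classified as J1): it is eligible for tier A.
By R36 (it meets criterion F, it is a resident, it is in category W1): it is tagged Q1.
By R24 (it has attribute M): it has a qualifying event.
By R23 (it is tagged Q1, it has a qualifying event): it has attribute D1.
By R33 (it has attribute D1, it is eligible for tier A, it is in state S1): it meets criterion T1.
By R25 (it meets criterion T1): it meets criterion U.
By R9 (it meets criterion U): it carries flag G.
By R2 (it carries flag G): it meets criterion K1.

Yes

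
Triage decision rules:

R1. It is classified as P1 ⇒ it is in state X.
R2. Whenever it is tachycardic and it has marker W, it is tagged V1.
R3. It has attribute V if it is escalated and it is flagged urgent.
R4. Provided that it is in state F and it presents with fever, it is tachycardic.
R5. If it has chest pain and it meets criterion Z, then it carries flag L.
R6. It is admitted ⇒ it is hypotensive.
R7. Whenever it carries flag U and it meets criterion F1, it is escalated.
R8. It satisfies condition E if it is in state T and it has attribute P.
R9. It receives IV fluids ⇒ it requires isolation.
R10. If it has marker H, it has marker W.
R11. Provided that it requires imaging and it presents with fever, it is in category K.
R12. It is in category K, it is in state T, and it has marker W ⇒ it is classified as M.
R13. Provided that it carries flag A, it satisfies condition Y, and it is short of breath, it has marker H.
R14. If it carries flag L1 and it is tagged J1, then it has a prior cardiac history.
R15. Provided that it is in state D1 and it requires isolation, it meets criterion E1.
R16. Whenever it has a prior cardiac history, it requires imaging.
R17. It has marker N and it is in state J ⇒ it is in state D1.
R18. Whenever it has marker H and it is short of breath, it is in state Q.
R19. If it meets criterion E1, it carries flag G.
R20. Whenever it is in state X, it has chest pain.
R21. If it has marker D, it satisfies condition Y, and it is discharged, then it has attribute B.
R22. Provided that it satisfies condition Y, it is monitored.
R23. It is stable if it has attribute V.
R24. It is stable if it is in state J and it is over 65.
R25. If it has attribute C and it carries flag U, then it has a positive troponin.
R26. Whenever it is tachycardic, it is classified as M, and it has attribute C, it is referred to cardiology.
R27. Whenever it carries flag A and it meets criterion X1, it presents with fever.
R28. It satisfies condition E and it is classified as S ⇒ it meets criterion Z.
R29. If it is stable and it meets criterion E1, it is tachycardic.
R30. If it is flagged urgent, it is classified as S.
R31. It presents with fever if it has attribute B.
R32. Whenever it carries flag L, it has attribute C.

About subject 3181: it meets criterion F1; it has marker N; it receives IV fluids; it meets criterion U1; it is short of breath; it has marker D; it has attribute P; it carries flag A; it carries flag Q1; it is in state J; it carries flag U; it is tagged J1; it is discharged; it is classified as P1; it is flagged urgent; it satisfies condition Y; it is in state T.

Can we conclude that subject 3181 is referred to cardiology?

No

Forward chaining from the given facts derives: is in state X, is escalated, satisfies condition E, requires isolation, has marker H, is in state D1, is in state Q, has chest pain, has attribute B, is monitored, is classified as S, presents with fever, has attribute V, has marker W, meets criterion E1, carries flag G, is stable, meets criterion Z, is tachycardic, is tagged V1, carries flag L, has attribute C, has a positive troponin.
The only rule concluding "it is referred to cardiology" is R26, which needs "it is classified as M"; that is never established.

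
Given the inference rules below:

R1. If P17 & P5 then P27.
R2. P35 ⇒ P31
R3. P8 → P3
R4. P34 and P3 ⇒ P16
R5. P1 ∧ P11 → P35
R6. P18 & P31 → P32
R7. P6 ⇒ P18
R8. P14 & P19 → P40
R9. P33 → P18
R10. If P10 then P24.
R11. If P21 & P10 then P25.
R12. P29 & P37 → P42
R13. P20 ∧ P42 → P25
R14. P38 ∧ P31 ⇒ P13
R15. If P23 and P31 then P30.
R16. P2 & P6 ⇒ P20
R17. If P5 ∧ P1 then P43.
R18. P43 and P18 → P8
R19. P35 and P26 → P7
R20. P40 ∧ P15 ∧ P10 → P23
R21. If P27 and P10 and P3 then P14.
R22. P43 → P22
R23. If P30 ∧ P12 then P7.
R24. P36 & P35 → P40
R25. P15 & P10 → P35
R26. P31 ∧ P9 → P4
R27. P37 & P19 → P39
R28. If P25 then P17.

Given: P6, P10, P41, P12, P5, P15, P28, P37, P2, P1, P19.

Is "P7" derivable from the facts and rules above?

No

Forward chaining from the given facts derives: P18, P24, P20, P43, P8, P22, P35, P39, P31, P3, P32.
Rules concluding P7: R19 needs P26; R23 needs P30 — none of these are established.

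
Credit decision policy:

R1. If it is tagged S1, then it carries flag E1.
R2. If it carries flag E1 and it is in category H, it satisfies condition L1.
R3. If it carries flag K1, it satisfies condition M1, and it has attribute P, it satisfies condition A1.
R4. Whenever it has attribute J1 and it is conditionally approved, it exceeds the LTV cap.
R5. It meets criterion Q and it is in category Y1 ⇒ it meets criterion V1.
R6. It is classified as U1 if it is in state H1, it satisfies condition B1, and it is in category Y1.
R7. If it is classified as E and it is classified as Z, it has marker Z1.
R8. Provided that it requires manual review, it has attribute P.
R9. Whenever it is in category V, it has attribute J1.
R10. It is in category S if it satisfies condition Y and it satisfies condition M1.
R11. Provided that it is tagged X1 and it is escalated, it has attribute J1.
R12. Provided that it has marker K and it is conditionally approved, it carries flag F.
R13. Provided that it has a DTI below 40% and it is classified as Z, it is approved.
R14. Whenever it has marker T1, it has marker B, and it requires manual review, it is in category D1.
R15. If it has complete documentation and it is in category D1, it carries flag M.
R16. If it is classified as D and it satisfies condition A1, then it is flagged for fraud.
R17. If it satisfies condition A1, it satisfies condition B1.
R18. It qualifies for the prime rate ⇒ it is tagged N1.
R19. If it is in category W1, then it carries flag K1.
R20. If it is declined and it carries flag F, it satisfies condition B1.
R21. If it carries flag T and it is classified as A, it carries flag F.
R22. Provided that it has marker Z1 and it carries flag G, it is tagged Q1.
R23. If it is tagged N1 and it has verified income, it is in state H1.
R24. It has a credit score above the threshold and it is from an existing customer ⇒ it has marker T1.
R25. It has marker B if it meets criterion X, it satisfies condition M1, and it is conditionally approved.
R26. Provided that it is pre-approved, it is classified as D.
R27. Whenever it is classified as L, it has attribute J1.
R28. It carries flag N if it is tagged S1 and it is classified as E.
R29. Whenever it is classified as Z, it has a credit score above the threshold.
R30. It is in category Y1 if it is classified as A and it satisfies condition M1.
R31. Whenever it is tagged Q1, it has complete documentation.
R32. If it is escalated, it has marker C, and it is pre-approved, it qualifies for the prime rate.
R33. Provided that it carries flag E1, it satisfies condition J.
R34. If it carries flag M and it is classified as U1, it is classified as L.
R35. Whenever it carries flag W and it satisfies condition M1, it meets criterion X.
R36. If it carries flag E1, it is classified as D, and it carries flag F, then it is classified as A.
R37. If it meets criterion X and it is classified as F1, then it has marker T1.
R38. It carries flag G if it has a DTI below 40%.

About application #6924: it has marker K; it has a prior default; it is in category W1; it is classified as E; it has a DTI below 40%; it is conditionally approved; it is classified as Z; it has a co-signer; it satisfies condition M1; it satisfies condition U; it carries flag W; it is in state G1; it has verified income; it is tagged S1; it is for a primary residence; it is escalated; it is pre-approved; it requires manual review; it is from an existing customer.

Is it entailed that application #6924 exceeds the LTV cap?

Forward chaining from the given facts derives: carries flag E1, has marker Z1, has attribute P, carries flag F, is approved, carries flag K1, is classified as D, carries flag N, has a credit score above the threshold, satisfies condition J, meets criterion X, is classified as A, carries flag G, satisfies condition A1, is flagged for fraud, satisfies condition B1, is tagged Q1, has marker T1, has marker B, is in category Y1, has complete documentation, is in category D1, carries flag M.
The only rule concluding "it exceeds the LTV cap" is R4, which needs "it has attribute J1"; that is never established.

No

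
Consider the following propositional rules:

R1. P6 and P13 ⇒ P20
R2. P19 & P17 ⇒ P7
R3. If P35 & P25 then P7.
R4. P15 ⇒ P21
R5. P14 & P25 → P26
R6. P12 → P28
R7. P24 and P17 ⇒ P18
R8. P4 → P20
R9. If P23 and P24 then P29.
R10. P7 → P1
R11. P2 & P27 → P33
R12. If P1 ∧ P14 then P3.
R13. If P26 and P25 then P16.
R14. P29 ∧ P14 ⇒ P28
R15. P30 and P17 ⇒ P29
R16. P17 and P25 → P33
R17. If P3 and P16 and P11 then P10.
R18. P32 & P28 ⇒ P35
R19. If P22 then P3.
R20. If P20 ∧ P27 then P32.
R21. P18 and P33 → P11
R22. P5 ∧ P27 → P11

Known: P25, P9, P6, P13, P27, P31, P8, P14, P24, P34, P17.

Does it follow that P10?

No

Forward chaining from the given facts derives: P20, P26, P18, P16, P33, P32, P11.
The only rule concluding P10 is R17, which needs P3; that is never established.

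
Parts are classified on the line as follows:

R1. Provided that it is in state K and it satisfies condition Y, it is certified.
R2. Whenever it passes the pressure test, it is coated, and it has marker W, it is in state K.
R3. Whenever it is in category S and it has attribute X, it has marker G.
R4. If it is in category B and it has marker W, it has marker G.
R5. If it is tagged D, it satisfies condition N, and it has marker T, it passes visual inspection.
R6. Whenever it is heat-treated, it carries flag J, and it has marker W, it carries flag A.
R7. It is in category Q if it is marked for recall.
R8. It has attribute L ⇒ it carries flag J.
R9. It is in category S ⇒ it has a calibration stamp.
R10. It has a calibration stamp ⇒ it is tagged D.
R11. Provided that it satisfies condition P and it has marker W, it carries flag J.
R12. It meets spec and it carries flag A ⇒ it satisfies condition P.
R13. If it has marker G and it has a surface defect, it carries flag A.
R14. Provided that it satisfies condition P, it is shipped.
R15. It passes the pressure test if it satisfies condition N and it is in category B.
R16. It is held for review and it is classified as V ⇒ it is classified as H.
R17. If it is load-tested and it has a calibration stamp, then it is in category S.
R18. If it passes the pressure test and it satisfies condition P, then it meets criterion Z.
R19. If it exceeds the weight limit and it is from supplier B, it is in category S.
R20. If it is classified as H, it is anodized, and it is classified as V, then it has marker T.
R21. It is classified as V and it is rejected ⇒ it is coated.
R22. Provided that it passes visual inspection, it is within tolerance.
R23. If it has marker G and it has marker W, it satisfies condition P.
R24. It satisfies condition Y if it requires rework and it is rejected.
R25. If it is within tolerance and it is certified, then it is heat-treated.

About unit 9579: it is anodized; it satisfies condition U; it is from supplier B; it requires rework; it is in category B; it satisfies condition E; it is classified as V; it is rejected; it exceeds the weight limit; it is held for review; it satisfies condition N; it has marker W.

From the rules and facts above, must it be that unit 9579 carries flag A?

Yes

By R4 (it is in category B, it has marker W): it has marker G.
By R15 (it satisfies condition N, it is in category B): it passes the pressure test.
By R16 (it is held for review, it is classified as V): it is classified as H.
By R19 (it exceeds the weight limit, it is from supplier B): it is in category S.
By R20 (it is classified as H, it is anodized, it is classified as V): it has marker T.
By R21 (it is classified as V, it is rejected): it is coated.
By R23 (it has marker G, it has marker W): it satisfies condition P.
By R24 (it requires rework, it is rejected): it satisfies condition Y.
By R2 (it passes the pressure test, it is coated, it has marker W): it is in state K.
By R9 (it is in category S): it has a calibration stamp.
By R10 (it has a calibration stamp): it is tagged D.
By R11 (it satisfies condition P, it has marker W): it carries flag J.
By R1 (it is in state K, it satisfies condition Y): it is certified.
By R5 (it is tagged D, it satisfies condition N, it has marker T): it passes visual inspection.
By R22 (it passes visual inspection): it is within tolerance.
By R25 (it is within tolerance, it is certified): it is heat-treated.
By R6 (it is heat-treated, it carries flag J, it has marker W): it carries flag A.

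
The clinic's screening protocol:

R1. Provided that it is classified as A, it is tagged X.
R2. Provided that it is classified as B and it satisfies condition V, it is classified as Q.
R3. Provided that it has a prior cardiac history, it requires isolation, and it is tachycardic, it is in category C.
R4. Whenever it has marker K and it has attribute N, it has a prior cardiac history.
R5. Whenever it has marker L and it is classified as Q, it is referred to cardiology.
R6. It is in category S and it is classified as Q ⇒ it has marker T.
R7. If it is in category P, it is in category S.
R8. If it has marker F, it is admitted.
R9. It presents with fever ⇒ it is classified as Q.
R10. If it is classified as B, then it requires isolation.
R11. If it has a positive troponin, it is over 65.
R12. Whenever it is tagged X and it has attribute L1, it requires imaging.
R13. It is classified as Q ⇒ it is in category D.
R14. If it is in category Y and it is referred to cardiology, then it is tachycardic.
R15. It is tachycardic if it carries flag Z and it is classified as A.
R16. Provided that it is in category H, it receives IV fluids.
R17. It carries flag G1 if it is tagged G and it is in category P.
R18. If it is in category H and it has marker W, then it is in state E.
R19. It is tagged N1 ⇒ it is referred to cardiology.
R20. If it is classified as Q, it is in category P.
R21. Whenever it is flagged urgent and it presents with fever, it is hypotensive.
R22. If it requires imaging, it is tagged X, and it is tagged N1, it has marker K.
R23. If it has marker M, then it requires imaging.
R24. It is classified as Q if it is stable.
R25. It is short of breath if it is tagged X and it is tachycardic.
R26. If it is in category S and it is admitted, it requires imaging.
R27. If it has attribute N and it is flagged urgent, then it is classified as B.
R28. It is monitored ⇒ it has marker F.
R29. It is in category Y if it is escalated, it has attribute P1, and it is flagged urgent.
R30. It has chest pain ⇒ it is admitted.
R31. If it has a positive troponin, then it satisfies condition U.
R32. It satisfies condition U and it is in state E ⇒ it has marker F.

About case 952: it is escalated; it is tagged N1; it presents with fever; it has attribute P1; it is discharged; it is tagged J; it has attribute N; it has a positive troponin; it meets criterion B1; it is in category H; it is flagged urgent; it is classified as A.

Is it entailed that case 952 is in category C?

Forward chaining from the given facts derives: is tagged X, is classified as Q, is over 65, is in category D, receives IV fluids, is referred to cardiology, is in category P, is hypotensive, is classified as B, is in category Y, satisfies condition U, is in category S, requires isolation, is tachycardic, is short of breath, has marker T.
The only rule concluding "it is in category C" is R3, which needs "it has a prior cardiac history"; that is never established.

No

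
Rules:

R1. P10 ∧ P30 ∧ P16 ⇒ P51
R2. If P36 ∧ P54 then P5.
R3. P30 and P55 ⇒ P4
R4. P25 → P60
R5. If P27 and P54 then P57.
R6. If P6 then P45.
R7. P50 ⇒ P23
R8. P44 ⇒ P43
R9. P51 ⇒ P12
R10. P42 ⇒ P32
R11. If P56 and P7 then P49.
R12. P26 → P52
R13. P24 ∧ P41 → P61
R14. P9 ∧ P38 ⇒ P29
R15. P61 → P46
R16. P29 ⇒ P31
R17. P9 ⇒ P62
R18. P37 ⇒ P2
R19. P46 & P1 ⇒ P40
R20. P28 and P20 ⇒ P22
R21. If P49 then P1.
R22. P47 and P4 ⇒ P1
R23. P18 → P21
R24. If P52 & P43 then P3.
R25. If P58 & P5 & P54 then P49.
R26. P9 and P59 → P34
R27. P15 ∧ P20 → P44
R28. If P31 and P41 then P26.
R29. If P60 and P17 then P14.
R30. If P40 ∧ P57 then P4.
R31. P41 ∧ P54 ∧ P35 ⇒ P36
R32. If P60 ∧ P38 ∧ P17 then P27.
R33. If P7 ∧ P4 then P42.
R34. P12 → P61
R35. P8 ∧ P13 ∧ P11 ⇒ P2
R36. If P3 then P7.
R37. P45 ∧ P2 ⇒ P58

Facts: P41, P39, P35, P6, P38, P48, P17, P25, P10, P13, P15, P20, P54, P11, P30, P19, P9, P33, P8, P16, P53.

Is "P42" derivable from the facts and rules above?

Yes

P51  (by R1: P10, P30, P16)
P60  (by R4: P25)
P45  (by R6: P6)
P12  (by R9: P51)
P29  (by R14: P9, P38)
P31  (by R16: P29)
P44  (by R27: P15, P20)
P26  (by R28: P31, P41)
P36  (by R31: P41, P54, P35)
P27  (by R32: P60, P38, P17)
P61  (by R34: P12)
P2  (by R35: P8, P13, P11)
P58  (by R37: P45, P2)
P5  (by R2: P36, P54)
P57  (by R5: P27, P54)
P43  (by R8: P44)
P52  (by R12: P26)
P46  (by R15: P61)
P3  (by R24: P52, P43)
P49  (by R25: P58, P5, P54)
P7  (by R36: P3)
P1  (by R21: P49)
P40  (by R19: P46, P1)
P4  (by R30: P40, P57)
P42  (by R33: P7, P4)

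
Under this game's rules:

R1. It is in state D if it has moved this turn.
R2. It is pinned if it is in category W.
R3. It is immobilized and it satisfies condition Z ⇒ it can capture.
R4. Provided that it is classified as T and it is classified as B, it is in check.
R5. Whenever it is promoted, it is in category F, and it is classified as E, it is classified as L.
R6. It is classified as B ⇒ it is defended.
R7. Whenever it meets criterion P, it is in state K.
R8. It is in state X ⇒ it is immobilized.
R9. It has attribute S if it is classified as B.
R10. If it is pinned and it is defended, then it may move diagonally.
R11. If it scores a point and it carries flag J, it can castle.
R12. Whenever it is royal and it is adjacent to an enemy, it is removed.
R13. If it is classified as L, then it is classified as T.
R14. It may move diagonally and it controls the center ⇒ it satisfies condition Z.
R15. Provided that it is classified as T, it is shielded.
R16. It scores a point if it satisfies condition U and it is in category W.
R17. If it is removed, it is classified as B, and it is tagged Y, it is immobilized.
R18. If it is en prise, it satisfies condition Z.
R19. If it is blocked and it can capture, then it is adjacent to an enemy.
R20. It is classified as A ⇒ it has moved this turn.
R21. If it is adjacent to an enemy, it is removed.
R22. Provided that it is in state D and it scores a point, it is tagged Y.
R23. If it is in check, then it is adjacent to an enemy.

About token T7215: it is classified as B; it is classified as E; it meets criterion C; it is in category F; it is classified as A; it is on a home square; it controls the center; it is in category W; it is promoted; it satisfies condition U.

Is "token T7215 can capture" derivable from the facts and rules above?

Yes

By R2 (it is in category W): it is pinned.
By R5 (it is promoted, it is in category F, it is classified as E): it is classified as L.
By R6 (it is classified as B): it is defended.
By R10 (it is pinned, it is defended): it may move diagonally.
By R13 (it is classified as L): it is classified as T.
By R14 (it may move diagonally, it controls the center): it satisfies condition Z.
By R16 (it satisfies condition U, it is in category W): it scores a point.
By R20 (it is classified as A): it has moved this turn.
By R1 (it has moved this turn): it is in state D.
By R4 (it is classified as T, it is classified as B): it is in check.
By R22 (it is in state D, it scores a point): it is tagged Y.
By R23 (it is in check): it is adjacent to an enemy.
By R21 (it is adjacent to an enemy): it is removed.
By R17 (it is removed, it is classified as B, it is tagged Y): it is immobilized.
By R3 (it is immobilized, it satisfies condition Z): it can capture.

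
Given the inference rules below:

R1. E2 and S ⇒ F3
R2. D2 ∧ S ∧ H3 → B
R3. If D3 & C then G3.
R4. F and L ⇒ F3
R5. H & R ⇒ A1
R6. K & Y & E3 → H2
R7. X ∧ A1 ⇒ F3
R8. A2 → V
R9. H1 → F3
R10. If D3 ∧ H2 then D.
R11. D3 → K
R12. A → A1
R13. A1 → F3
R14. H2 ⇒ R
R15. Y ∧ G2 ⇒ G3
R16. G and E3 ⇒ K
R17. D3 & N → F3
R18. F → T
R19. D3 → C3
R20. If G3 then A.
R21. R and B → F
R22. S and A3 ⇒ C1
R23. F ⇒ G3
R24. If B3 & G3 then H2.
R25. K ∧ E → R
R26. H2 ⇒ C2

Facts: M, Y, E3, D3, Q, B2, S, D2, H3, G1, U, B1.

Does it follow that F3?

Yes

B  (by R2: D2, S, H3)
K  (by R11: D3)
H2  (by R6: K, Y, E3)
R  (by R14: H2)
F  (by R21: R, B)
G3  (by R23: F)
A  (by R20: G3)
A1  (by R12: A)
F3  (by R13: A1)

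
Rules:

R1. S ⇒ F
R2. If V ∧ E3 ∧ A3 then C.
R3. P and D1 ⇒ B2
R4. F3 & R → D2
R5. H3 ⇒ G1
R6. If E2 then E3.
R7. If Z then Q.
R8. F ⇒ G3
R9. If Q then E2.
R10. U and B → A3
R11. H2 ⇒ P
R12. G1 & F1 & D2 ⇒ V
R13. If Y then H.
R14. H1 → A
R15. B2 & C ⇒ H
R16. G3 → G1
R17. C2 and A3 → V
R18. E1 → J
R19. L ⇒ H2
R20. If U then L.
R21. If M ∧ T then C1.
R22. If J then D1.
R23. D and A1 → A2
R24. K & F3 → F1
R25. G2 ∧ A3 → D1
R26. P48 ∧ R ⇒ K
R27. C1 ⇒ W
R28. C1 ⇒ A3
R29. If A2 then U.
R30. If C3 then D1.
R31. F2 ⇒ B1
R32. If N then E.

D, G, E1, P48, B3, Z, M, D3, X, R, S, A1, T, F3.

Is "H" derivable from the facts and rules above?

F  (by R1: S)
D2  (by R4: F3, R)
Q  (by R7: Z)
G3  (by R8: F)
E2  (by R9: Q)
G1  (by R16: G3)
J  (by R18: E1)
C1  (by R21: M, T)
D1  (by R22: J)
A2  (by R23: D, A1)
K  (by R26: P48, R)
A3  (by R28: C1)
U  (by R29: A2)
E3  (by R6: E2)
L  (by R20: U)
F1  (by R24: K, F3)
V  (by R12: G1, F1, D2)
H2  (by R19: L)
C  (by R2: V, E3, A3)
P  (by R11: H2)
B2  (by R3: P, D1)
H  (by R15: B2, C)

Yes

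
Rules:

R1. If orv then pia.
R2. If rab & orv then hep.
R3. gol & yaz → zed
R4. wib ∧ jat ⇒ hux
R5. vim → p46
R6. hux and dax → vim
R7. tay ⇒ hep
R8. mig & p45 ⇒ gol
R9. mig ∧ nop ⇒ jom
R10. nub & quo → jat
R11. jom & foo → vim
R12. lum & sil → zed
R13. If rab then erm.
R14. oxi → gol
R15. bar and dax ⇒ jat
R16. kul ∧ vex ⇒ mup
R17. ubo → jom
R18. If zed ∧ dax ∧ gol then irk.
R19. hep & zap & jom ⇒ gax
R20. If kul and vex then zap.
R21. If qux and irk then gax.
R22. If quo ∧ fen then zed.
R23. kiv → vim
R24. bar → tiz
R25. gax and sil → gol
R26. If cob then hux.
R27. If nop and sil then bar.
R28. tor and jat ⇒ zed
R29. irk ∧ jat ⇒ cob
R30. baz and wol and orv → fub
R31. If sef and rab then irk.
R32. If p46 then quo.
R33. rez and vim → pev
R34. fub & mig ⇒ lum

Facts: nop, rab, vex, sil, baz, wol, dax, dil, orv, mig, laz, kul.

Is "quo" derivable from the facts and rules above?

hep  (by R2: rab, orv)
jom  (by R9: mig, nop)
zap  (by R20: kul, vex)
bar  (by R27: nop, sil)
fub  (by R30: baz, wol, orv)
lum  (by R34: fub, mig)
zed  (by R12: lum, sil)
jat  (by R15: bar, dax)
gax  (by R19: hep, zap, jom)
gol  (by R25: gax, sil)
irk  (by R18: zed, dax, gol)
cob  (by R29: irk, jat)
hux  (by R26: cob)
vim  (by R6: hux, dax)
p46  (by R5: vim)
quo  (by R32: p46)

Yes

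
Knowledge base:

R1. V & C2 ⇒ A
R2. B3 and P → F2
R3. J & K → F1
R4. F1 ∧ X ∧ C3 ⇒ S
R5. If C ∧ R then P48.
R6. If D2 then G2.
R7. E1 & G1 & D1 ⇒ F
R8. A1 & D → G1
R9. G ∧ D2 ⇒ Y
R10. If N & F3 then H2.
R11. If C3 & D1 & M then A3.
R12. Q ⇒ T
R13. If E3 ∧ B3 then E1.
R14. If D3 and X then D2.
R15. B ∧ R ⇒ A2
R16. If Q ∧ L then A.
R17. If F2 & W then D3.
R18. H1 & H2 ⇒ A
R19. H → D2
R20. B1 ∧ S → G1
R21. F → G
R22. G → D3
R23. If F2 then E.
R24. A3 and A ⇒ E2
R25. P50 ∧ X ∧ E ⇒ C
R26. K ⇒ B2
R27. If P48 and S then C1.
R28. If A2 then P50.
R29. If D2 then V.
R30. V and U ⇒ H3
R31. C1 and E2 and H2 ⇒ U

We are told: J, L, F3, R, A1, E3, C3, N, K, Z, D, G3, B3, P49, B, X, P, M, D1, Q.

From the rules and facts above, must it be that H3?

F2  (by R2: B3, P)
F1  (by R3: J, K)
S  (by R4: F1, X, C3)
G1  (by R8: A1, D)
H2  (by R10: N, F3)
A3  (by R11: C3, D1, M)
E1  (by R13: E3, B3)
A2  (by R15: B, R)
A  (by R16: Q, L)
E  (by R23: F2)
E2  (by R24: A3, A)
P50  (by R28: A2)
F  (by R7: E1, G1, D1)
G  (by R21: F)
D3  (by R22: G)
C  (by R25: P50, X, E)
P48  (by R5: C, R)
D2  (by R14: D3, X)
C1  (by R27: P48, S)
V  (by R29: D2)
U  (by R31: C1, E2, H2)
H3  (by R30: V, U)

Yes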